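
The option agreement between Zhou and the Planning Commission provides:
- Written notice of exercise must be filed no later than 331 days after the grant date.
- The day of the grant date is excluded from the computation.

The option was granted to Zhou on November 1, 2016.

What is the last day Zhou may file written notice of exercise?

September 28, 2017

331 days after November 1, 2016 is September 28, 2017.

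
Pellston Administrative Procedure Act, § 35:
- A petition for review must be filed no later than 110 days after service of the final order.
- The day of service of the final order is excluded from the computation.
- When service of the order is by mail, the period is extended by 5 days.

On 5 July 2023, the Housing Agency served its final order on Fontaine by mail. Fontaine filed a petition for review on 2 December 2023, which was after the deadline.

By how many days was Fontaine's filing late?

35 days

110 days after 5 July 2023 is October 23, 2023.
Service was by mail, adding 5 days: October 23, 2023 + 5 days = October 28, 2023.
The deadline is October 28, 2023; from October 28, 2023 to December 2, 2023 is 35 days.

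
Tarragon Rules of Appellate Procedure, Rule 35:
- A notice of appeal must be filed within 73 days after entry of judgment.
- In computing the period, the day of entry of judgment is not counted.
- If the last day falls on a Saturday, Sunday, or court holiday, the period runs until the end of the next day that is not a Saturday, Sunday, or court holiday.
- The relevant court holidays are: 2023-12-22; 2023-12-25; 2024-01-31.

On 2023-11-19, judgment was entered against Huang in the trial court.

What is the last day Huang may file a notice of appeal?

73 days after 2023-11-19 is January 31, 2024.
January 31, 2024 is a listed holiday. The next qualifying day is February 1, 2024.

February 1, 2024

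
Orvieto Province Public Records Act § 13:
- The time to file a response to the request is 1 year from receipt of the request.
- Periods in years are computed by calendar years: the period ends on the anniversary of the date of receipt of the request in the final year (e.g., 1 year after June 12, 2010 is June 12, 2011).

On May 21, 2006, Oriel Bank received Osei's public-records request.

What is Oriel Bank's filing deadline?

1 year after May 21, 2006 is May 21, 2007.

May 21, 2007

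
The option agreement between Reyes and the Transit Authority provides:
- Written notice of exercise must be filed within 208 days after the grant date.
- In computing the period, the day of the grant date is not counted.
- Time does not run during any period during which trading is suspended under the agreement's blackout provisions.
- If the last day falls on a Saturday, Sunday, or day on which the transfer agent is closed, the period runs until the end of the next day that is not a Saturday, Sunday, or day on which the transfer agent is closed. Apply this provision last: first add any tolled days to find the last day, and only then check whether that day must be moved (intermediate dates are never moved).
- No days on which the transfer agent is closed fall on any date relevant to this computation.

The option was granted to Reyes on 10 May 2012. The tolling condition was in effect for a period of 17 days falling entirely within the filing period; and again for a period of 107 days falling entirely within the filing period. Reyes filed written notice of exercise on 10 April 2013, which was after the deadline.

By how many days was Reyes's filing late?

208 days after 10 May 2012 is December 4, 2012.
Tolling adds 17 days: December 4, 2012 + 17 days = December 21, 2012.
Tolling adds 107 days: December 21, 2012 + 107 days = April 7, 2013.
April 7, 2013 is Sunday. The next qualifying day is April 8, 2013.
The deadline is April 8, 2013; from April 8, 2013 to April 10, 2013 is 2 days.

2 days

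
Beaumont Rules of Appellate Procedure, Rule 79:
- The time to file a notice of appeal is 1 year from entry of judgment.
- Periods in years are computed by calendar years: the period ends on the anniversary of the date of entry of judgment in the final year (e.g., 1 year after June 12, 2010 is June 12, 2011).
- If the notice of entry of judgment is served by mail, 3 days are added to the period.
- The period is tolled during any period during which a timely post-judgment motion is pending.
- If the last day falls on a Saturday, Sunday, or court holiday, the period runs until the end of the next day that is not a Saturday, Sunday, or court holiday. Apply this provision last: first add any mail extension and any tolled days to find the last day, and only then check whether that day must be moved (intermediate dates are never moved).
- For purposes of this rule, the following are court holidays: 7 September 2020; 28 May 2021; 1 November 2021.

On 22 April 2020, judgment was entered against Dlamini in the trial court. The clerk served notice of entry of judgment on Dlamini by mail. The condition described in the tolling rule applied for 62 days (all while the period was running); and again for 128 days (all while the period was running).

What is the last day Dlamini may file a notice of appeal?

1 year after 22 April 2020 is April 22, 2021.
Service was by mail, adding 3 days: April 22, 2021 + 3 days = April 25, 2021.
Tolling adds 62 days: April 25, 2021 + 62 days = June 26, 2021.
Tolling adds 128 days: June 26, 2021 + 128 days = November 1, 2021.
November 1, 2021 is a listed holiday. The next qualifying day is November 2, 2021.

November 2, 2021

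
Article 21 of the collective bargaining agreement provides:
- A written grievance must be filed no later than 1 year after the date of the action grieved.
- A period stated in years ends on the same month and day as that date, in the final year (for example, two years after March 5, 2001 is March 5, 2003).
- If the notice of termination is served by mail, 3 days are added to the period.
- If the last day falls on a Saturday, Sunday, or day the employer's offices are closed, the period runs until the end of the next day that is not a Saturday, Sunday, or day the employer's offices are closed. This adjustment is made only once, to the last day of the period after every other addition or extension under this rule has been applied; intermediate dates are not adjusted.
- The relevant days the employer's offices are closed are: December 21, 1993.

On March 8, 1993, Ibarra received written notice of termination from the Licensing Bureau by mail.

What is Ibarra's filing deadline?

1 year after March 8, 1993 is March 8, 1994.
Service was by mail, adding 3 days: March 8, 1994 + 3 days = March 11, 1994.
March 11, 1994 is a Friday and not a day the employer's offices are closed, so no extension applies.

March 11, 1994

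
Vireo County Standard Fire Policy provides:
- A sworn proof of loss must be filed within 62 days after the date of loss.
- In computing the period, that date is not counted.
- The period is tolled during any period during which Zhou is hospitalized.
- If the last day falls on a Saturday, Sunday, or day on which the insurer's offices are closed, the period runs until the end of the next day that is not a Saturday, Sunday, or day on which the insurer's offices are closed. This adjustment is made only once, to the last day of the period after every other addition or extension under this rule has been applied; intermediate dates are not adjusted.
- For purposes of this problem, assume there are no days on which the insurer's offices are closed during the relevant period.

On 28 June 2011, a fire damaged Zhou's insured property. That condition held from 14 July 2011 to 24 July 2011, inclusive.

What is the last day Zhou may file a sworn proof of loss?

62 days after 28 June 2011 is August 29, 2011.
From July 14, 2011 through July 24, 2011 inclusive is 11 days; tolling adds 11 days: August 29, 2011 + 11 days = September 9, 2011.
September 9, 2011 is a Friday and not a day on which the insurer's offices are closed, so no extension applies.

September 9, 2011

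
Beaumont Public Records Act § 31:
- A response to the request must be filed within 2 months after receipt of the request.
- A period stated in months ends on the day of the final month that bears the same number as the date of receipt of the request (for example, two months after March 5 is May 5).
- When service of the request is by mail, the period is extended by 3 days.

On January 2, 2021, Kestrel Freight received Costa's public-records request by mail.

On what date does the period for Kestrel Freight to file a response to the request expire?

March 5, 2021

2 months after January 2, 2021 is March 2, 2021.
Service was by mail, adding 3 days: March 2, 2021 + 3 days = March 5, 2021.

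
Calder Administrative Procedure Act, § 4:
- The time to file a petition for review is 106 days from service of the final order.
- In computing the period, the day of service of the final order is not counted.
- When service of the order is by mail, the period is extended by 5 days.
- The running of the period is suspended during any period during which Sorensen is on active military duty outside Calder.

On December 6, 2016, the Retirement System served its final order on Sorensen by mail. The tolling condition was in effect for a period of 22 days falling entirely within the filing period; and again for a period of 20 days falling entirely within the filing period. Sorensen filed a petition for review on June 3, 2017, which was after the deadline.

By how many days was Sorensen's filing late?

106 days after December 6, 2016 is March 22, 2017.
Service was by mail, adding 5 days: March 22, 2017 + 5 days = March 27, 2017.
Tolling adds 22 days: March 27, 2017 + 22 days = April 18, 2017.
Tolling adds 20 days: April 18, 2017 + 20 days = May 8, 2017.
The deadline is May 8, 2017; from May 8, 2017 to June 3, 2017 is 26 days.

26 days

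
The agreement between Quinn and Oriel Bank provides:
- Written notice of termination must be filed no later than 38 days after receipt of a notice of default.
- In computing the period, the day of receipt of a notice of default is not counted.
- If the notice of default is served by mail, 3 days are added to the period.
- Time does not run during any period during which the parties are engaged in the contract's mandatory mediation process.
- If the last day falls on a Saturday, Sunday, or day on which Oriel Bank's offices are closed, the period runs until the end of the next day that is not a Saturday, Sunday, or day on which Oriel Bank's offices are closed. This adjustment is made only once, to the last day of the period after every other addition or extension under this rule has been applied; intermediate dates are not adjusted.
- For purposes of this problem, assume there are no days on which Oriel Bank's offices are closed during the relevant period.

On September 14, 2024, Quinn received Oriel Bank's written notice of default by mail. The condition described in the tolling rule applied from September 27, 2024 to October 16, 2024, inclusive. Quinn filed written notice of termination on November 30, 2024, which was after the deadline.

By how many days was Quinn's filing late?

38 days after September 14, 2024 is October 22, 2024.
Service was by mail, adding 3 days: October 22, 2024 + 3 days = October 25, 2024.
From September 27, 2024 through October 16, 2024 inclusive is 20 days; tolling adds 20 days: October 25, 2024 + 20 days = November 14, 2024.
November 14, 2024 is a Thursday and not a day on which Oriel Bank's offices are closed, so no extension applies.
The deadline is November 14, 2024; from November 14, 2024 to November 30, 2024 is 16 days.

16 days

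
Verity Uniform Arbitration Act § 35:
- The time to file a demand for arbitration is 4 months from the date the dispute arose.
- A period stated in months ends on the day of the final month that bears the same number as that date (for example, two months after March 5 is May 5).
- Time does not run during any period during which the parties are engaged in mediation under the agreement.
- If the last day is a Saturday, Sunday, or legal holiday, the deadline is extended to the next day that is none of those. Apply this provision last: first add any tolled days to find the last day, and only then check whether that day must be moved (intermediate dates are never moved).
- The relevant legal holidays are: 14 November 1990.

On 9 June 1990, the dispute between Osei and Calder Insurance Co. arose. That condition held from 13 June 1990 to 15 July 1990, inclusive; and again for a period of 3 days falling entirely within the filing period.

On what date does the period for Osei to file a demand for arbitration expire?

4 months after 9 June 1990 is October 9, 1990.
From June 13, 1990 through July 15, 1990 inclusive is 33 days; tolling adds 33 days: October 9, 1990 + 33 days = November 11, 1990.
Tolling adds 3 days: November 11, 1990 + 3 days = November 14, 1990.
November 14, 1990 is a listed holiday. The next qualifying day is November 15, 1990.

November 15, 1990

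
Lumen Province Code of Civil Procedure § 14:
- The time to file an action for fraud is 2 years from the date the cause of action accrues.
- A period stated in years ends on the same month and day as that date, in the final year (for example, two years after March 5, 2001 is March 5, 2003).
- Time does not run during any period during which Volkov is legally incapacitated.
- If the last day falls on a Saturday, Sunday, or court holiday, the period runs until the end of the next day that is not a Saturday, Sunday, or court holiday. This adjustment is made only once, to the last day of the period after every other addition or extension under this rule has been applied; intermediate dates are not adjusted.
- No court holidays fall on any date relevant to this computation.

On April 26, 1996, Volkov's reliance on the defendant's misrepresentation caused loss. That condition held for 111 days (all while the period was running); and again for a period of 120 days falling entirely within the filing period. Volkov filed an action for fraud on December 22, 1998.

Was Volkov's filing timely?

2 years after April 26, 1996 is April 26, 1998.
Tolling adds 111 days: April 26, 1998 + 111 days = August 15, 1998.
Tolling adds 120 days: August 15, 1998 + 120 days = December 13, 1998.
December 13, 1998 is Sunday. The next qualifying day is December 14, 1998.
The deadline is December 14, 1998; the filing on December 22, 1998 is after that date.

No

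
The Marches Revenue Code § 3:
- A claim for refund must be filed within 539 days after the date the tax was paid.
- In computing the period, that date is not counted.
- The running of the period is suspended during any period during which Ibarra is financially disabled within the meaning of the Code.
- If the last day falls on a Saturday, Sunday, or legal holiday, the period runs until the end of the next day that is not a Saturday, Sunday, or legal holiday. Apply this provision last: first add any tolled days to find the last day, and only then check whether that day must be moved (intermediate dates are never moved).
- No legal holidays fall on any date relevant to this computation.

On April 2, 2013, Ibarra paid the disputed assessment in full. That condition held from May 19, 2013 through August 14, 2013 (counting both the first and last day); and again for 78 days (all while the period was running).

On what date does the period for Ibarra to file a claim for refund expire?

March 9, 2015

539 days after April 2, 2013 is September 23, 2014.
From May 19, 2013 through August 14, 2013 inclusive is 88 days; tolling adds 88 days: September 23, 2014 + 88 days = December 20, 2014.
Tolling adds 78 days: December 20, 2014 + 78 days = March 8, 2015.
March 8, 2015 is Sunday. The next qualifying day is March 9, 2015.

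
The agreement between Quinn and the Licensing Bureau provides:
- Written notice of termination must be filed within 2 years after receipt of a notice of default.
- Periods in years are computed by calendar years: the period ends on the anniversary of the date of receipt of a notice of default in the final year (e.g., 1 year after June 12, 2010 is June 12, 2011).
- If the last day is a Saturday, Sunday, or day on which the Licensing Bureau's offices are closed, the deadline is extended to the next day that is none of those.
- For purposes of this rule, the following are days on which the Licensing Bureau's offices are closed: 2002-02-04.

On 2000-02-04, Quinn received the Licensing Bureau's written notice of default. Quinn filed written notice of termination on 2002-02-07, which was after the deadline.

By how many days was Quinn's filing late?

2 years after 2000-02-04 is February 4, 2002.
February 4, 2002 is a listed holiday. The next qualifying day is February 5, 2002.
The deadline is February 5, 2002; from February 5, 2002 to February 7, 2002 is 2 days.

2 days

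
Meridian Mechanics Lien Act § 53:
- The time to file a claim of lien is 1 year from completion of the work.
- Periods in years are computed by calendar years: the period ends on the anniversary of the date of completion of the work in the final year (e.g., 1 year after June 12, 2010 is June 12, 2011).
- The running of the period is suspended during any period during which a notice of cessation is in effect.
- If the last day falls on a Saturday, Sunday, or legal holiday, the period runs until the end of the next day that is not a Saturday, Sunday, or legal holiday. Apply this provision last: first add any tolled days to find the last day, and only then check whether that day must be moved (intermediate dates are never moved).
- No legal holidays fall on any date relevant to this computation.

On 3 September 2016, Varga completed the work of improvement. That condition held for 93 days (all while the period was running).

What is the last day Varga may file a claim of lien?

1 year after 3 September 2016 is September 3, 2017.
Tolling adds 93 days: September 3, 2017 + 93 days = December 5, 2017.
December 5, 2017 is a Tuesday and not a legal holiday, so no extension applies.

December 5, 2017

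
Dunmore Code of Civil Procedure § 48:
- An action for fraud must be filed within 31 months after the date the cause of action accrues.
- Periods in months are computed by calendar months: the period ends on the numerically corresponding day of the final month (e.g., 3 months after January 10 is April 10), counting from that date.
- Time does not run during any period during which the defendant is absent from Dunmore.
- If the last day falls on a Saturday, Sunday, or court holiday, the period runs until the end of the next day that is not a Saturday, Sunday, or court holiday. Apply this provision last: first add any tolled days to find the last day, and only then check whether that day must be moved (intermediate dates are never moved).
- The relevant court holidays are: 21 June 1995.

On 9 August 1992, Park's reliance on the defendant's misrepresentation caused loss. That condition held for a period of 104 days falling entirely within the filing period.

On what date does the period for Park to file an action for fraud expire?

June 22, 1995

31 months after 9 August 1992 is March 9, 1995.
Tolling adds 104 days: March 9, 1995 + 104 days = June 21, 1995.
June 21, 1995 is a listed holiday. The next qualifying day is June 22, 1995.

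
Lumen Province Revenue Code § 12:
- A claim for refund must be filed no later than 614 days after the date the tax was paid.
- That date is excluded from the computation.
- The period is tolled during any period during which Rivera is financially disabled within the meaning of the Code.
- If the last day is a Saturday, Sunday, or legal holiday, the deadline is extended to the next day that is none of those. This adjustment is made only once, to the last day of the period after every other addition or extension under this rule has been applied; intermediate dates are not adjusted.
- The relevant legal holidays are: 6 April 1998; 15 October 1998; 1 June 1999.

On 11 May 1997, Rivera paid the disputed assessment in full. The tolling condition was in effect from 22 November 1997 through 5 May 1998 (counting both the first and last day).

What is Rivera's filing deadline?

June 29, 1999

614 days after 11 May 1997 is January 15, 1999.
From November 22, 1997 through May 5, 1998 inclusive is 165 days; tolling adds 165 days: January 15, 1999 + 165 days = June 29, 1999.
June 29, 1999 is a Tuesday and not a legal holiday, so no extension applies.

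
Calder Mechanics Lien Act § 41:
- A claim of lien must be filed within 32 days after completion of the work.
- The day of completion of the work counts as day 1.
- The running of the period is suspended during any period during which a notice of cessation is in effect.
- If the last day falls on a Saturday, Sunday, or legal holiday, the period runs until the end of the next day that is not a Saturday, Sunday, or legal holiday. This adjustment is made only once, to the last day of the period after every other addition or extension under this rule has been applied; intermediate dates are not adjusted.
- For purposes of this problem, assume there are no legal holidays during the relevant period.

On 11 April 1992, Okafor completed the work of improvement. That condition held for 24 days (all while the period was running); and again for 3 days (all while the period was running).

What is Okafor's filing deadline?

June 8, 1992

Counting 11 April 1992 as day 1, day 32 is May 12, 1992.
Tolling adds 24 days: May 12, 1992 + 24 days = June 5, 1992.
Tolling adds 3 days: June 5, 1992 + 3 days = June 8, 1992.
June 8, 1992 is a Monday and not a legal holiday, so no extension applies.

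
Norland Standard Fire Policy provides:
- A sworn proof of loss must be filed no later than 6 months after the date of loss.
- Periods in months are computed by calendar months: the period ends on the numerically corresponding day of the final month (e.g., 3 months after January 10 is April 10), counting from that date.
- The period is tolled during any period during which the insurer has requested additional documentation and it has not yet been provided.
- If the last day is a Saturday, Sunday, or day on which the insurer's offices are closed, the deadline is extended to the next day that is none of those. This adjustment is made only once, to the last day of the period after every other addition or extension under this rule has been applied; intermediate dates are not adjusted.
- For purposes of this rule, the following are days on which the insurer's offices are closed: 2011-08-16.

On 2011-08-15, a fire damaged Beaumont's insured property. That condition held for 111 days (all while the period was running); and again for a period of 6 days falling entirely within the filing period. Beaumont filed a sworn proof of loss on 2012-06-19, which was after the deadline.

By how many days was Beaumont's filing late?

8 days

6 months after 2011-08-15 is February 15, 2012.
Tolling adds 111 days: February 15, 2012 + 111 days = June 5, 2012.
Tolling adds 6 days: June 5, 2012 + 6 days = June 11, 2012.
June 11, 2012 is a Monday and not a day on which the insurer's offices are closed, so no extension applies.
The deadline is June 11, 2012; from June 11, 2012 to June 19, 2012 is 8 days.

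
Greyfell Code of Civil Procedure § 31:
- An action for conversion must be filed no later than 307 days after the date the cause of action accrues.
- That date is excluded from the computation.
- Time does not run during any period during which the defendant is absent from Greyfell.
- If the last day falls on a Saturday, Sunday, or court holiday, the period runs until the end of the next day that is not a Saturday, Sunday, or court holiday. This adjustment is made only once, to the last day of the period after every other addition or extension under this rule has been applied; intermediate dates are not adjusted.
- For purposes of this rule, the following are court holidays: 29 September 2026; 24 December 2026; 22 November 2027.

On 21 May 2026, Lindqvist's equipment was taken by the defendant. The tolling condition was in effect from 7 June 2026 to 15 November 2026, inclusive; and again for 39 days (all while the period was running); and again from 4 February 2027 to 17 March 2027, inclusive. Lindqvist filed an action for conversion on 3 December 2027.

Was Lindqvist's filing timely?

No

307 days after 21 May 2026 is March 24, 2027.
From June 7, 2026 through November 15, 2026 inclusive is 162 days; tolling adds 162 days: March 24, 2027 + 162 days = September 2, 2027.
Tolling adds 39 days: September 2, 2027 + 39 days = October 11, 2027.
From February 4, 2027 through March 17, 2027 inclusive is 42 days; tolling adds 42 days: October 11, 2027 + 42 days = November 22, 2027.
November 22, 2027 is a listed holiday. The next qualifying day is November 23, 2027.
The deadline is November 23, 2027; the filing on December 3, 2027 is after that date.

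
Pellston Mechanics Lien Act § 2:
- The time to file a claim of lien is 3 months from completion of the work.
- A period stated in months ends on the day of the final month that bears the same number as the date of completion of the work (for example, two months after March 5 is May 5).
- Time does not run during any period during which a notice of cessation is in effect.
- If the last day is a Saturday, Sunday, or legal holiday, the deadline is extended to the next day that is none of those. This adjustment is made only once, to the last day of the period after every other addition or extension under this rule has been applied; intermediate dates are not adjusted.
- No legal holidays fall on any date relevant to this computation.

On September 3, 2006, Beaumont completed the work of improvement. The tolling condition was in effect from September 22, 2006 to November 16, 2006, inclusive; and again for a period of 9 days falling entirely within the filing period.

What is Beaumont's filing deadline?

3 months after September 3, 2006 is December 3, 2006.
From September 22, 2006 through November 16, 2006 inclusive is 56 days; tolling adds 56 days: December 3, 2006 + 56 days = January 28, 2007.
Tolling adds 9 days: January 28, 2007 + 9 days = February 6, 2007.
February 6, 2007 is a Tuesday and not a legal holiday, so no extension applies.

February 6, 2007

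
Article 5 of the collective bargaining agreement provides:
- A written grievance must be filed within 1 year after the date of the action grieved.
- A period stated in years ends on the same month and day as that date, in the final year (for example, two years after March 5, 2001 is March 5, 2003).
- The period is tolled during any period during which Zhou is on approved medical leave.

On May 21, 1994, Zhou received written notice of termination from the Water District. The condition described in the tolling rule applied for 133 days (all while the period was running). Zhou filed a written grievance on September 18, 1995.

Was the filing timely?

Yes

1 year after May 21, 1994 is May 21, 1995.
Tolling adds 133 days: May 21, 1995 + 133 days = October 1, 1995.
The deadline is October 1, 1995; the filing on September 18, 1995 is on or before that date.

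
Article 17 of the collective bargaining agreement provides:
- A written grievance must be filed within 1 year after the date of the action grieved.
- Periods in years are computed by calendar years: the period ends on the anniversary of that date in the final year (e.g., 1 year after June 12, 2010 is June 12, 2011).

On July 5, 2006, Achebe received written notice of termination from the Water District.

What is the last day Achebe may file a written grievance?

1 year after July 5, 2006 is July 5, 2007.

July 5, 2007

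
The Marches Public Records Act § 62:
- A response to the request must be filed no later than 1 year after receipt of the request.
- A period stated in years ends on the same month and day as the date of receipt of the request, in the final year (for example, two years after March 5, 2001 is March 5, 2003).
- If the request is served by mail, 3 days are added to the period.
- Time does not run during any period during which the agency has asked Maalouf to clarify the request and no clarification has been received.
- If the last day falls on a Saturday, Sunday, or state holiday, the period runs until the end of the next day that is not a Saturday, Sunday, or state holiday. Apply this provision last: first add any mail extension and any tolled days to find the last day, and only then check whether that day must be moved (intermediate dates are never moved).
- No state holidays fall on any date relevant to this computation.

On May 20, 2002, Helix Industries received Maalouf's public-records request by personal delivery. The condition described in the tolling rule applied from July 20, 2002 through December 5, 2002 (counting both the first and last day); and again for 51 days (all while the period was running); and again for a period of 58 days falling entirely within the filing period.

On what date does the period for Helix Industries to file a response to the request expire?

January 23, 2004

1 year after May 20, 2002 is May 20, 2003.
Service was not by mail, so no mail extension applies.
From July 20, 2002 through December 5, 2002 inclusive is 139 days; tolling adds 139 days: May 20, 2003 + 139 days = October 6, 2003.
Tolling adds 51 days: October 6, 2003 + 51 days = November 26, 2003.
Tolling adds 58 days: November 26, 2003 + 58 days = January 23, 2004.
January 23, 2004 is a Friday and not a state holiday, so no extension applies.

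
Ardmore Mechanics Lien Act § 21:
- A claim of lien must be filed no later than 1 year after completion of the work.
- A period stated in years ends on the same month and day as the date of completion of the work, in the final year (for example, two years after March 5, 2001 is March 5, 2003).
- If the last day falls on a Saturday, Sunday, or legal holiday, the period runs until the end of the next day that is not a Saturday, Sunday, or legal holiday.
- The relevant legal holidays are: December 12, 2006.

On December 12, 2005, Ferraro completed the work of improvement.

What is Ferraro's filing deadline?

December 13, 2006

1 year after December 12, 2005 is December 12, 2006.
December 12, 2006 is a listed holiday. The next qualifying day is December 13, 2006.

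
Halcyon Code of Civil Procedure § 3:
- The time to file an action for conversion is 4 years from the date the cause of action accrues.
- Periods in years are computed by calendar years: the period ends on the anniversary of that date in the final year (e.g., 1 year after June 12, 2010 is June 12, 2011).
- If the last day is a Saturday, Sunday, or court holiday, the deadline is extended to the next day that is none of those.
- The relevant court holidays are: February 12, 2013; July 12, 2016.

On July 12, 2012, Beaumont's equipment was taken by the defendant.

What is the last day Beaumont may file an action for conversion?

July 13, 2016

4 years after July 12, 2012 is July 12, 2016.
July 12, 2016 is a listed holiday. The next qualifying day is July 13, 2016.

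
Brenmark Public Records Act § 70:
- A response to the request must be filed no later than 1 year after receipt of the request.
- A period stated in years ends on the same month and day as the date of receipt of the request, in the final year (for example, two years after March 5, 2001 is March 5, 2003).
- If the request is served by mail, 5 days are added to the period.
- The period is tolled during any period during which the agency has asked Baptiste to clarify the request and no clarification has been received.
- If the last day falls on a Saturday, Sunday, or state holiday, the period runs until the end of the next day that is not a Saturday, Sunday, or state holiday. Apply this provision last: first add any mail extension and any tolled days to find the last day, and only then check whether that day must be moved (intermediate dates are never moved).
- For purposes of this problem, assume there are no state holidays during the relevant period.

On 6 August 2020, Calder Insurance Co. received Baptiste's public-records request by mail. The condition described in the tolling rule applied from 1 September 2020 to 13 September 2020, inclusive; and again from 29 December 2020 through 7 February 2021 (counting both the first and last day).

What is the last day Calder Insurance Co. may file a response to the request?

October 4, 2021

1 year after 6 August 2020 is August 6, 2021.
Service was by mail, adding 5 days: August 6, 2021 + 5 days = August 11, 2021.
From September 1, 2020 through September 13, 2020 inclusive is 13 days; tolling adds 13 days: August 11, 2021 + 13 days = August 24, 2021.
From December 29, 2020 through February 7, 2021 inclusive is 41 days; tolling adds 41 days: August 24, 2021 + 41 days = October 4, 2021.
October 4, 2021 is a Monday and not a state holiday, so no extension applies.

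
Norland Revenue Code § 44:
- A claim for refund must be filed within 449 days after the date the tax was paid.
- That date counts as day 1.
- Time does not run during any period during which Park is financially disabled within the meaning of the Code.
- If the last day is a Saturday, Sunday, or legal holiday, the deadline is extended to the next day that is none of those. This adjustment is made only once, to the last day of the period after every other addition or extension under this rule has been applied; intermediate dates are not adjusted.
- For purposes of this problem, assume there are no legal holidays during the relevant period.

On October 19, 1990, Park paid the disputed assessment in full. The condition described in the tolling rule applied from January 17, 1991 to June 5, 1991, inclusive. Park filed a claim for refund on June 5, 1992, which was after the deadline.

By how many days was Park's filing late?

7 days

Counting October 19, 1990 as day 1, day 449 is January 10, 1992.
From January 17, 1991 through June 5, 1991 inclusive is 140 days; tolling adds 140 days: January 10, 1992 + 140 days = May 29, 1992.
May 29, 1992 is a Friday and not a legal holiday, so no extension applies.
The deadline is May 29, 1992; from May 29, 1992 to June 5, 1992 is 7 days.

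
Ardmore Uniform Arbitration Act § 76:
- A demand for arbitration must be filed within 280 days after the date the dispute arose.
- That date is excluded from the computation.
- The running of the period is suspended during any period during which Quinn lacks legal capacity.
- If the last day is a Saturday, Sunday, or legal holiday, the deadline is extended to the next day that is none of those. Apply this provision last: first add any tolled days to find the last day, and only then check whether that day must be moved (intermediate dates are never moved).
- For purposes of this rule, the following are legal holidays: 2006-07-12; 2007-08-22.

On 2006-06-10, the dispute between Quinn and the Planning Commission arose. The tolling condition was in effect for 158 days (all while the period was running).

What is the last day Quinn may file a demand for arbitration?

280 days after 2006-06-10 is March 17, 2007.
Tolling adds 158 days: March 17, 2007 + 158 days = August 22, 2007.
August 22, 2007 is a listed holiday. The next qualifying day is August 23, 2007.

August 23, 2007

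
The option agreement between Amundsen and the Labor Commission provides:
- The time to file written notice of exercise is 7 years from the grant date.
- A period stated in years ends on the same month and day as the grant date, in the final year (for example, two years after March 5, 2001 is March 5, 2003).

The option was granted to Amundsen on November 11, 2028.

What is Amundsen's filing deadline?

7 years after November 11, 2028 is November 11, 2035.

November 11, 2035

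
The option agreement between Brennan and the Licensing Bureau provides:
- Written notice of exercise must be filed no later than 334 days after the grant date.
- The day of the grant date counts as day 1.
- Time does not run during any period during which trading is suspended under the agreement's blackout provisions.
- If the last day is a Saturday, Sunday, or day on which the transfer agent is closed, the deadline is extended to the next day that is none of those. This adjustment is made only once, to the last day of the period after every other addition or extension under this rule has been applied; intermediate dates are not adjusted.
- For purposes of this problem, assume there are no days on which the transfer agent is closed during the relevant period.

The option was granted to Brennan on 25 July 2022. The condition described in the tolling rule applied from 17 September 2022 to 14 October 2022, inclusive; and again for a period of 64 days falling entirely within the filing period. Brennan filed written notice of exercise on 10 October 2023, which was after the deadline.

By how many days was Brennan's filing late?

Counting 25 July 2022 as day 1, day 334 is June 23, 2023.
From September 17, 2022 through October 14, 2022 inclusive is 28 days; tolling adds 28 days: June 23, 2023 + 28 days = July 21, 2023.
Tolling adds 64 days: July 21, 2023 + 64 days = September 23, 2023.
September 23, 2023 is Saturday; September 24, 2023 is Sunday. The next qualifying day is September 25, 2023.
The deadline is September 25, 2023; from September 25, 2023 to October 10, 2023 is 15 days.

15 days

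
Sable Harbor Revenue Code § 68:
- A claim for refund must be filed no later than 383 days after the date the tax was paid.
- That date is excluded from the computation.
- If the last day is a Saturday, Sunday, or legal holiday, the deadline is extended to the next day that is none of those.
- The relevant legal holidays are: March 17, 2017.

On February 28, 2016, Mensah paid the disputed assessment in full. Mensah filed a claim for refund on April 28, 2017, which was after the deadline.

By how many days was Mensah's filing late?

383 days after February 28, 2016 is March 17, 2017.
March 17, 2017 is a listed holiday; March 18, 2017 is Saturday; March 19, 2017 is Sunday. The next qualifying day is March 20, 2017.
The deadline is March 20, 2017; from March 20, 2017 to April 28, 2017 is 39 days.

39 days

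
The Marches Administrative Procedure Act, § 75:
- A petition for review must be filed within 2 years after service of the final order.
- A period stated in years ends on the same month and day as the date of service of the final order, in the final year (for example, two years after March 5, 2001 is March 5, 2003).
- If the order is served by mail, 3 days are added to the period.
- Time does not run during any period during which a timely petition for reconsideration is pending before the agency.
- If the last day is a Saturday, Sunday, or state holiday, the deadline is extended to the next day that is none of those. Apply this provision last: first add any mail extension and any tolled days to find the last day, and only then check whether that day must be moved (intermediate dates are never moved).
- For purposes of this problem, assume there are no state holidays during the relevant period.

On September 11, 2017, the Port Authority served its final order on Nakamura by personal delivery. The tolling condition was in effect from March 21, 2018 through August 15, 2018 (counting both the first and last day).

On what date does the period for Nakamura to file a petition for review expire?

2 years after September 11, 2017 is September 11, 2019.
Service was not by mail, so no mail extension applies.
From March 21, 2018 through August 15, 2018 inclusive is 148 days; tolling adds 148 days: September 11, 2019 + 148 days = February 6, 2020.
February 6, 2020 is a Thursday and not a state holiday, so no extension applies.

February 6, 2020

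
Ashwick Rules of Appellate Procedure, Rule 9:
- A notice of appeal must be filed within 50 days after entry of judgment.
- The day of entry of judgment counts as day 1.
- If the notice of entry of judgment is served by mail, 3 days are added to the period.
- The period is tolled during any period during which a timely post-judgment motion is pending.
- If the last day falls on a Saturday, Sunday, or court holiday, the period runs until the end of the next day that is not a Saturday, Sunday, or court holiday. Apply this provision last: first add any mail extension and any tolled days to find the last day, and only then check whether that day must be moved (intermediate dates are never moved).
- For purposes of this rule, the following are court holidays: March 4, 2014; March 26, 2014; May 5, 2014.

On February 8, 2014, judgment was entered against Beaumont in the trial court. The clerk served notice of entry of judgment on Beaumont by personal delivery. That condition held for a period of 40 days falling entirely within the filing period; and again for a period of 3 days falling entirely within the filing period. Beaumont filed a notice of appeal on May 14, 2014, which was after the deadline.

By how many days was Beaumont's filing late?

2 days

Counting February 8, 2014 as day 1, day 50 is March 29, 2014.
Service was not by mail, so no mail extension applies.
Tolling adds 40 days: March 29, 2014 + 40 days = May 8, 2014.
Tolling adds 3 days: May 8, 2014 + 3 days = May 11, 2014.
May 11, 2014 is Sunday. The next qualifying day is May 12, 2014.
The deadline is May 12, 2014; from May 12, 2014 to May 14, 2014 is 2 days.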